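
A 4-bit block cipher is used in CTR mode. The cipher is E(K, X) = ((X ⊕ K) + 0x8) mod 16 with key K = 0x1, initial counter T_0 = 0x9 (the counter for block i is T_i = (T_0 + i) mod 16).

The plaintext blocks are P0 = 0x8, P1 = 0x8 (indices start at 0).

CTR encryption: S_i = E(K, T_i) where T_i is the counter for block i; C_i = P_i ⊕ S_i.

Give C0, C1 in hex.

C0: T = 0x9, S = E(K, T) = 0x0; 0x8 ⊕ 0x0 = 0x8.
C1: T = 0xA, S = E(K, T) = 0x3; 0x8 ⊕ 0x3 = 0xB.

C0 = 0x8, C1 = 0xB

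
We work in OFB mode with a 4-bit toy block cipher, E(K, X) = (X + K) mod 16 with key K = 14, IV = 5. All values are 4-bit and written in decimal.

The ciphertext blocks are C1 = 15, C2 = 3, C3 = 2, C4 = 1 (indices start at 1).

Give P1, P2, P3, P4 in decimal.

P1 = 12, P2 = 2, P3 = 13, P4 = 12

OFB decryption: S_i = E(K, S_{i−1}) with S_{0} = IV; P_i = C_i ⊕ S_i.
P1: S = E(K, 5) = 3; 15 ⊕ 3 = 12.
P2: S = E(K, 3) = 1; 3 ⊕ 1 = 2.
P3: S = E(K, 1) = 15; 2 ⊕ 15 = 13.
P4: S = E(K, 15) = 13; 1 ⊕ 13 = 12.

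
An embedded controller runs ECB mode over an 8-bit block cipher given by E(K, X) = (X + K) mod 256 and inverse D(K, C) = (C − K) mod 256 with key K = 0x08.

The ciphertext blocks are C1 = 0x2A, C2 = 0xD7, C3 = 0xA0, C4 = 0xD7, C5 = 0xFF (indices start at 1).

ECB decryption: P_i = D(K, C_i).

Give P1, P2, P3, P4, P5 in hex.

P1: D(K, 0x2A) = 0x22.
P2: D(K, 0xD7) = 0xCF.
P3: D(K, 0xA0) = 0x98.
P4: D(K, 0xD7) = 0xCF.
P5: D(K, 0xFF) = 0xF7.

P1 = 0x22, P2 = 0xCF, P3 = 0x98, P4 = 0xCF, P5 = 0xF7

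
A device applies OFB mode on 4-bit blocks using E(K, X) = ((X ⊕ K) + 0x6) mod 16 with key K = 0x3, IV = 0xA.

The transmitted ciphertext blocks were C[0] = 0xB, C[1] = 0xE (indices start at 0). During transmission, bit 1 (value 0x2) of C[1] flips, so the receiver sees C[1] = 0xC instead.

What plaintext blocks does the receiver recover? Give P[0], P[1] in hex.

OFB decryption: S_i = E(K, S_{i−1}) with S_{−1} = IV; P_i = C_i ⊕ S_i.
Only C[1] changed, to 0xC. In OFB, a change in C_i flips the same bit in P_i only; the keystream is unaffected. Decrypting the received ciphertext:
P[0]: S = E(K, 0xA) = 0xF; 0xB ⊕ 0xF = 0x4.
P[1]: S = E(K, 0xF) = 0x2; 0xC ⊕ 0x2 = 0xE.
Blocks that differ from the original plaintext: P[1].

P[0] = 0x4, P[1] = 0xE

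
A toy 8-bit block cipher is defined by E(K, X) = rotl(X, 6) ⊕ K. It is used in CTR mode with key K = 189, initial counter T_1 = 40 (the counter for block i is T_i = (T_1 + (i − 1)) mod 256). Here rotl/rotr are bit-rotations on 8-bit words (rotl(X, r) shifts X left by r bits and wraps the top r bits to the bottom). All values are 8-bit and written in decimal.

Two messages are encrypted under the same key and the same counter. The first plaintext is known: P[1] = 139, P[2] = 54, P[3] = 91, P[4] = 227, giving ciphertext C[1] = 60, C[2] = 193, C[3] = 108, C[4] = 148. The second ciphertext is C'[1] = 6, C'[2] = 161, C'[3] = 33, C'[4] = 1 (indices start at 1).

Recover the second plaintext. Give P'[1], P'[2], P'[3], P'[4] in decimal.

P'[1] = 177, P'[2] = 86, P'[3] = 22, P'[4] = 118

In CTR with a reused counter, both messages share the same keystream S_i, so C_i ⊕ C'_i = P_i ⊕ P'_i and thus P'_i = P_i ⊕ C_i ⊕ C'_i.
P'[1]: 139 ⊕ 60 ⊕ 6 = 177.
P'[2]: 54 ⊕ 193 ⊕ 161 = 86.
P'[3]: 91 ⊕ 108 ⊕ 33 = 22.
P'[4]: 227 ⊕ 148 ⊕ 1 = 118.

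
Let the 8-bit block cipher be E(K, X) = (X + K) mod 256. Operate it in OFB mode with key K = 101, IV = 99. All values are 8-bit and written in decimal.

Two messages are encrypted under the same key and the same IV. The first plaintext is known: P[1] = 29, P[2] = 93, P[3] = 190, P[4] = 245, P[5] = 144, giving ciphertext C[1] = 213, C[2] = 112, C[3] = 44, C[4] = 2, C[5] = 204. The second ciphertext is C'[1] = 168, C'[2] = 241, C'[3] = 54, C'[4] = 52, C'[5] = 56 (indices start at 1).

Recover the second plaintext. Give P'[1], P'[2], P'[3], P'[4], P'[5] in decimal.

In OFB with a reused IV, both messages share the same keystream S_i, so C_i ⊕ C'_i = P_i ⊕ P'_i and thus P'_i = P_i ⊕ C_i ⊕ C'_i.
P'[1]: 29 ⊕ 213 ⊕ 168 = 96.
P'[2]: 93 ⊕ 112 ⊕ 241 = 220.
P'[3]: 190 ⊕ 44 ⊕ 54 = 164.
P'[4]: 245 ⊕ 2 ⊕ 52 = 195.
P'[5]: 144 ⊕ 204 ⊕ 56 = 100.

P'[1] = 96, P'[2] = 220, P'[3] = 164, P'[4] = 195, P'[5] = 100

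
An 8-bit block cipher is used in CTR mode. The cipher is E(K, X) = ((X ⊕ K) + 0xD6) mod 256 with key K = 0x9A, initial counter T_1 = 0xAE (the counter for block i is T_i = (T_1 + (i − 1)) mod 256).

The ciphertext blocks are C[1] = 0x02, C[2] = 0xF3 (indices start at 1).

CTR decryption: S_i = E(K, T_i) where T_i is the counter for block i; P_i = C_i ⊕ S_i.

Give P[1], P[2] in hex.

P[1] = 0x08, P[2] = 0xF8

P[1]: T = 0xAE, S = E(K, T) = 0x0A; 0x02 ⊕ 0x0A = 0x08.
P[2]: T = 0xAF, S = E(K, T) = 0x0B; 0xF3 ⊕ 0x0B = 0xF8.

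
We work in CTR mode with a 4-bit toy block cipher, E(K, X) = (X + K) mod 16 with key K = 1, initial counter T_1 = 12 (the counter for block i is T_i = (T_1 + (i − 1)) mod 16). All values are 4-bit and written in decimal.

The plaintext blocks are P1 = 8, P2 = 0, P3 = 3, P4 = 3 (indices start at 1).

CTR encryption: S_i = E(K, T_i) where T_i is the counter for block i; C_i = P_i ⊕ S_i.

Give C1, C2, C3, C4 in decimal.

C1 = 5, C2 = 14, C3 = 12, C4 = 3

C1: T = 12, S = E(K, T) = 13; 8 ⊕ 13 = 5.
C2: T = 13, S = E(K, T) = 14; 0 ⊕ 14 = 14.
C3: T = 14, S = E(K, T) = 15; 3 ⊕ 15 = 12.
C4: T = 15, S = E(K, T) = 0; 3 ⊕ 0 = 3.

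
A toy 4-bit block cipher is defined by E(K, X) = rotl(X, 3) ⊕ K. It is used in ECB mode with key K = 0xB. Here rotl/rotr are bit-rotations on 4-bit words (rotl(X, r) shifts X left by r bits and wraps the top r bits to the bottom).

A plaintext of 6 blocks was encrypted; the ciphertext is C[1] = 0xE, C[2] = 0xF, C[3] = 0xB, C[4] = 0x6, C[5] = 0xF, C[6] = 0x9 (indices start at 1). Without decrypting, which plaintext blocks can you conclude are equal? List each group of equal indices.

ECB encrypts each block independently with the same key, so equal ciphertext blocks imply equal plaintext blocks.
C[2] = C[5] = 0xF, so P[2] = P[5].

P[2] = P[5]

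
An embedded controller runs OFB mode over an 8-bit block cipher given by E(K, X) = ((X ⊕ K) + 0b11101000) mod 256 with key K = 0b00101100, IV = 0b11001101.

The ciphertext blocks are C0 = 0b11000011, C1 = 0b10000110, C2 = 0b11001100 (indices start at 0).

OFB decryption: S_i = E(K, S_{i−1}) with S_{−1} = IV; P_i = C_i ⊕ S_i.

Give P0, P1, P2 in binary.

P0: S = E(K, 0b11001101) = 0b11001001; 0b11000011 ⊕ 0b11001001 = 0b00001010.
P1: S = E(K, 0b11001001) = 0b11001101; 0b10000110 ⊕ 0b11001101 = 0b01001011.
P2: S = E(K, 0b11001101) = 0b11001001; 0b11001100 ⊕ 0b11001001 = 0b00000101.

P0 = 0b00001010, P1 = 0b01001011, P2 = 0b00000101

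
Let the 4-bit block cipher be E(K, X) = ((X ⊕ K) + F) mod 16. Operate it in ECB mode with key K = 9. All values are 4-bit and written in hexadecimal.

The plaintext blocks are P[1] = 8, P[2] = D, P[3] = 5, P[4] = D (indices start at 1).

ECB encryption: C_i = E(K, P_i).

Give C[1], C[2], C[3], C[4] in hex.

C[1]: E(K, 8) = 0.
C[2]: E(K, D) = 3.
C[3]: E(K, 5) = B.
C[4]: E(K, D) = 3.

C[1] = 0, C[2] = 3, C[3] = B, C[4] = 3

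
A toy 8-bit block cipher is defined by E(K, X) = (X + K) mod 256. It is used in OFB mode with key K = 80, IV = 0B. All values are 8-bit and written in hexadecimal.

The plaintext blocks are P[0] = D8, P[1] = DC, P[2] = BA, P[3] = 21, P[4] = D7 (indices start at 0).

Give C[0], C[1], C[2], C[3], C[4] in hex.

OFB encryption: S_i = E(K, S_{i−1}) with S_{−1} = IV; C_i = P_i ⊕ S_i.
C[0]: S = E(K, 0B) = 8B; D8 ⊕ 8B = 53.
C[1]: S = E(K, 8B) = 0B; DC ⊕ 0B = D7.
C[2]: S = E(K, 0B) = 8B; BA ⊕ 8B = 31.
C[3]: S = E(K, 8B) = 0B; 21 ⊕ 0B = 2A.
C[4]: S = E(K, 0B) = 8B; D7 ⊕ 8B = 5C.

C[0] = 53, C[1] = D7, C[2] = 31, C[3] = 2A, C[4] = 5C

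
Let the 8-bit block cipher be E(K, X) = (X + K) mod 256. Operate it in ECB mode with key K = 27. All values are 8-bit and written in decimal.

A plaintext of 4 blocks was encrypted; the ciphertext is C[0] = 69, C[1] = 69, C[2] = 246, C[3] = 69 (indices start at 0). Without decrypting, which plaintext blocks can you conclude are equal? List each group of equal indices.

ECB encrypts each block independently with the same key, so equal ciphertext blocks imply equal plaintext blocks.
C[0] = C[1] = C[3] = 69, so P[0] = P[1] = P[3].

P[0] = P[1] = P[3]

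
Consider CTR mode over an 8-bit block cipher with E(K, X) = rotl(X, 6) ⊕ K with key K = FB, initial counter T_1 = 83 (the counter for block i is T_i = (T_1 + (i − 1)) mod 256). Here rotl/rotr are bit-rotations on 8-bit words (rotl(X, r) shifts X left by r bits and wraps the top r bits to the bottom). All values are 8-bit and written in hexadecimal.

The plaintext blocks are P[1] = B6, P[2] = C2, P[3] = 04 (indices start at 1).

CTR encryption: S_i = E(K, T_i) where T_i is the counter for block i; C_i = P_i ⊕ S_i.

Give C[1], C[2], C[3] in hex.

C[1] = AD, C[2] = 18, C[3] = 9E

C[1]: T = 83, S = E(K, T) = 1B; B6 ⊕ 1B = AD.
C[2]: T = 84, S = E(K, T) = DA; C2 ⊕ DA = 18.
C[3]: T = 85, S = E(K, T) = 9A; 04 ⊕ 9A = 9E.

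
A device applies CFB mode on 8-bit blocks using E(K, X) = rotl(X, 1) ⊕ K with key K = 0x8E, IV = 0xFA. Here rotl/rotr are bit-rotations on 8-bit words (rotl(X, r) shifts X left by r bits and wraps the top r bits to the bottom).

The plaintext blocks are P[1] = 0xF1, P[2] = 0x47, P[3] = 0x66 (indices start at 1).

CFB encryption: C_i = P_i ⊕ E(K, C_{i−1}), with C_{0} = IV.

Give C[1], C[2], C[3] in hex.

C[1] = 0x8A, C[2] = 0xDC, C[3] = 0x51

C[1]: E(K, 0xFA) = 0x7B; 0xF1 ⊕ 0x7B = 0x8A.
C[2]: E(K, 0x8A) = 0x9B; 0x47 ⊕ 0x9B = 0xDC.
C[3]: E(K, 0xDC) = 0x37; 0x66 ⊕ 0x37 = 0x51.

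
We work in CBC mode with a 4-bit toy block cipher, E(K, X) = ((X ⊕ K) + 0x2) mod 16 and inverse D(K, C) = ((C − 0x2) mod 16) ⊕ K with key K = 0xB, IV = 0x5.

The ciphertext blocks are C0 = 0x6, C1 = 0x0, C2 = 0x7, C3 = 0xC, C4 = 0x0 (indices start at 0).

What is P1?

P1 = 0x3

CBC decryption: P_i = D(K, C_i) ⊕ C_{i−1}, with C_{−1} = IV.
P1: D(K, 0x0) = 0x5; 0x5 ⊕ 0x6 = 0x3.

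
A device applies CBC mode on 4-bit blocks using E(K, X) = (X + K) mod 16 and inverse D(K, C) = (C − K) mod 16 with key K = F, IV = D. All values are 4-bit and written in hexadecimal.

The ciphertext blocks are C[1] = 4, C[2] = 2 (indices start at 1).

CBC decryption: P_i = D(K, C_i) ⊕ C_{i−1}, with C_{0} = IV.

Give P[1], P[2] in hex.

P[1] = 8, P[2] = 7

P[1]: D(K, 4) = 5; 5 ⊕ D = 8.
P[2]: D(K, 2) = 3; 3 ⊕ 4 = 7.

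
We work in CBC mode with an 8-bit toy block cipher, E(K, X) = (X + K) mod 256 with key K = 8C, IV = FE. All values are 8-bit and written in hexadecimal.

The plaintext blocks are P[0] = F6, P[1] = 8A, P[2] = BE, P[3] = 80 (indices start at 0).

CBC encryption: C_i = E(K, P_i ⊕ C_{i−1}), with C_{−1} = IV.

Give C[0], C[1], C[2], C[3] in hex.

C[0]: P[0] ⊕ FE = 08; E(K, 08) = 94.
C[1]: P[1] ⊕ 94 = 1E; E(K, 1E) = AA.
C[2]: P[2] ⊕ AA = 14; E(K, 14) = A0.
C[3]: P[3] ⊕ A0 = 20; E(K, 20) = AC.

C[0] = 94, C[1] = AA, C[2] = A0, C[3] = AC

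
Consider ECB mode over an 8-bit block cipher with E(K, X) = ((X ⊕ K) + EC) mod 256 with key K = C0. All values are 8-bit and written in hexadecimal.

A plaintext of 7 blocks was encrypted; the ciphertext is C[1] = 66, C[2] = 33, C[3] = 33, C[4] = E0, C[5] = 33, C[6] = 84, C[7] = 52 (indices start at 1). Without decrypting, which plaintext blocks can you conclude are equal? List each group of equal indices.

ECB encrypts each block independently with the same key, so equal ciphertext blocks imply equal plaintext blocks.
C[2] = C[3] = C[5] = 33, so P[2] = P[3] = P[5].

P[2] = P[3] = P[5]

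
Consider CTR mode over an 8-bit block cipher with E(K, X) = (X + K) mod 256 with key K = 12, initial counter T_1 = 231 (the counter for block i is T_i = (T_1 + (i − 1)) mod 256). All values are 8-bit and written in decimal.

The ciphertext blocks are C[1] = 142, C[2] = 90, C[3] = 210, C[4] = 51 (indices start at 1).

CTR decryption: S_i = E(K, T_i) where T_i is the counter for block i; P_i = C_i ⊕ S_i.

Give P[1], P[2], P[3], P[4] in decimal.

P[1] = 125, P[2] = 174, P[3] = 39, P[4] = 197

P[1]: T = 231, S = E(K, T) = 243; 142 ⊕ 243 = 125.
P[2]: T = 232, S = E(K, T) = 244; 90 ⊕ 244 = 174.
P[3]: T = 233, S = E(K, T) = 245; 210 ⊕ 245 = 39.
P[4]: T = 234, S = E(K, T) = 246; 51 ⊕ 246 = 197.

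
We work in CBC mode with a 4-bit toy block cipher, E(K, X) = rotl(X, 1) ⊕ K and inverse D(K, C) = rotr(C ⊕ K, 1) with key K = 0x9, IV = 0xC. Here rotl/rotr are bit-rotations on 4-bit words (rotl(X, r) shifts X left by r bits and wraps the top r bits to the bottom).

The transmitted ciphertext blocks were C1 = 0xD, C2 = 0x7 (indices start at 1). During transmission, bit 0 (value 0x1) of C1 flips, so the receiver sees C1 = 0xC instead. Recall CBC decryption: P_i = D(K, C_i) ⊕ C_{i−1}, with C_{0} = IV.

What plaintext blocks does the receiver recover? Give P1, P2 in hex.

P1 = 0x6, P2 = 0xB

Only C1 changed, to 0xC. In CBC, a change in C_i garbles P_i and flips the same bit in P_{i+1}. Decrypting the received ciphertext:
P1: D(K, 0xC) = 0xA; 0xA ⊕ 0xC = 0x6.
P2: D(K, 0x7) = 0x7; 0x7 ⊕ 0xC = 0xB.
Blocks that differ from the original plaintext: P1, P2.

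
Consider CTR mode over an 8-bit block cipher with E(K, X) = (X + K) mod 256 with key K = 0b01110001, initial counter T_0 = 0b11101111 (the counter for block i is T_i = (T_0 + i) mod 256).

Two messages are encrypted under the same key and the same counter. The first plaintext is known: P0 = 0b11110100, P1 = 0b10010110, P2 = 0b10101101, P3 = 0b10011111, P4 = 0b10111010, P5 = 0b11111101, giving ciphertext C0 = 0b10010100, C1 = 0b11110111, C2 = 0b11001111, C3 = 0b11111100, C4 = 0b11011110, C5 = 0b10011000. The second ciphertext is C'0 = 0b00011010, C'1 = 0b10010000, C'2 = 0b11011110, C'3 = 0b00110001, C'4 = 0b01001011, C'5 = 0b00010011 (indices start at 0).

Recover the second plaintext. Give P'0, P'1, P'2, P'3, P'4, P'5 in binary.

In CTR with a reused counter, both messages share the same keystream S_i, so C_i ⊕ C'_i = P_i ⊕ P'_i and thus P'_i = P_i ⊕ C_i ⊕ C'_i.
P'0: 0b11110100 ⊕ 0b10010100 ⊕ 0b00011010 = 0b01111010.
P'1: 0b10010110 ⊕ 0b11110111 ⊕ 0b10010000 = 0b11110001.
P'2: 0b10101101 ⊕ 0b11001111 ⊕ 0b11011110 = 0b10111100.
P'3: 0b10011111 ⊕ 0b11111100 ⊕ 0b00110001 = 0b01010010.
P'4: 0b10111010 ⊕ 0b11011110 ⊕ 0b01001011 = 0b00101111.
P'5: 0b11111101 ⊕ 0b10011000 ⊕ 0b00010011 = 0b01110110.

P'0 = 0b01111010, P'1 = 0b11110001, P'2 = 0b10111100, P'3 = 0b01010010, P'4 = 0b00101111, P'5 = 0b01110110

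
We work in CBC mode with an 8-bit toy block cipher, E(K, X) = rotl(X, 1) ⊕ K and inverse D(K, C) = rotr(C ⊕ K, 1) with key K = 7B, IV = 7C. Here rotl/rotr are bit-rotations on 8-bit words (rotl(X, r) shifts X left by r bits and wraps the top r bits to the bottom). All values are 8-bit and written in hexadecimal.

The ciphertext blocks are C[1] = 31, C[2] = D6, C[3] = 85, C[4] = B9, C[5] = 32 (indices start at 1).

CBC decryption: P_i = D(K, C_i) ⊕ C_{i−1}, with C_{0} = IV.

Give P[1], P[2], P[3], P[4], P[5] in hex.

P[1]: D(K, 31) = 25; 25 ⊕ 7C = 59.
P[2]: D(K, D6) = D6; D6 ⊕ 31 = E7.
P[3]: D(K, 85) = 7F; 7F ⊕ D6 = A9.
P[4]: D(K, B9) = 61; 61 ⊕ 85 = E4.
P[5]: D(K, 32) = A4; A4 ⊕ B9 = 1D.

P[1] = 59, P[2] = E7, P[3] = A9, P[4] = E4, P[5] = 1D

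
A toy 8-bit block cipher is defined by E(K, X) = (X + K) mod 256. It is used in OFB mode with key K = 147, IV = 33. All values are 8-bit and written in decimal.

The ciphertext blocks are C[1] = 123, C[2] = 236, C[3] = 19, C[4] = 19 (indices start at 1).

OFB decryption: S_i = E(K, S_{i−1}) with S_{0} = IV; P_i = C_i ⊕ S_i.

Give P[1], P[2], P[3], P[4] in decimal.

P[1] = 207, P[2] = 171, P[3] = 201, P[4] = 126

P[1]: S = E(K, 33) = 180; 123 ⊕ 180 = 207.
P[2]: S = E(K, 180) = 71; 236 ⊕ 71 = 171.
P[3]: S = E(K, 71) = 218; 19 ⊕ 218 = 201.
P[4]: S = E(K, 218) = 109; 19 ⊕ 109 = 126.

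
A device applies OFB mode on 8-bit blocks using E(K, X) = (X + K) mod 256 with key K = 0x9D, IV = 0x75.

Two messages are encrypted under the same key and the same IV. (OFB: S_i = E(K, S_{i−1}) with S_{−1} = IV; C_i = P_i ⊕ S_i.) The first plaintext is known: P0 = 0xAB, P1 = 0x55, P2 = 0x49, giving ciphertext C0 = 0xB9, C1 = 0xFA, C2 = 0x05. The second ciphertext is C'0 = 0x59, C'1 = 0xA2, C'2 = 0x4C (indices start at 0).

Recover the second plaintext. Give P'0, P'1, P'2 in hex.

P'0 = 0x4B, P'1 = 0x0D, P'2 = 0x00

In OFB with a reused IV, both messages share the same keystream S_i, so C_i ⊕ C'_i = P_i ⊕ P'_i and thus P'_i = P_i ⊕ C_i ⊕ C'_i.
P'0: 0xAB ⊕ 0xB9 ⊕ 0x59 = 0x4B.
P'1: 0x55 ⊕ 0xFA ⊕ 0xA2 = 0x0D.
P'2: 0x49 ⊕ 0x05 ⊕ 0x4C = 0x00.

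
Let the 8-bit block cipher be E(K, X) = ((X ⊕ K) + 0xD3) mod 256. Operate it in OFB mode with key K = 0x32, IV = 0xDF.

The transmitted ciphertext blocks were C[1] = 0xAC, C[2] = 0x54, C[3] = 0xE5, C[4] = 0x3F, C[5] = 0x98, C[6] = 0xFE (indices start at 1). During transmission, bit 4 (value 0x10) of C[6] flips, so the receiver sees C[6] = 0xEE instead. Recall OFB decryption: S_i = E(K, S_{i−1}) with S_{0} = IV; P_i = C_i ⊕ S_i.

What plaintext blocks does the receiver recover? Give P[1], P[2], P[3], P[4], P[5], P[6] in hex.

Only C[6] changed, to 0xEE. In OFB, a change in C_i flips the same bit in P_i only; the keystream is unaffected. Decrypting the received ciphertext:
P[1]: S = E(K, 0xDF) = 0xC0; 0xAC ⊕ 0xC0 = 0x6C.
P[2]: S = E(K, 0xC0) = 0xC5; 0x54 ⊕ 0xC5 = 0x91.
P[3]: S = E(K, 0xC5) = 0xCA; 0xE5 ⊕ 0xCA = 0x2F.
P[4]: S = E(K, 0xCA) = 0xCB; 0x3F ⊕ 0xCB = 0xF4.
P[5]: S = E(K, 0xCB) = 0xCC; 0x98 ⊕ 0xCC = 0x54.
P[6]: S = E(K, 0xCC) = 0xD1; 0xEE ⊕ 0xD1 = 0x3F.
Blocks that differ from the original plaintext: P[6].

P[1] = 0x6C, P[2] = 0x91, P[3] = 0x2F, P[4] = 0xF4, P[5] = 0x54, P[6] = 0x3F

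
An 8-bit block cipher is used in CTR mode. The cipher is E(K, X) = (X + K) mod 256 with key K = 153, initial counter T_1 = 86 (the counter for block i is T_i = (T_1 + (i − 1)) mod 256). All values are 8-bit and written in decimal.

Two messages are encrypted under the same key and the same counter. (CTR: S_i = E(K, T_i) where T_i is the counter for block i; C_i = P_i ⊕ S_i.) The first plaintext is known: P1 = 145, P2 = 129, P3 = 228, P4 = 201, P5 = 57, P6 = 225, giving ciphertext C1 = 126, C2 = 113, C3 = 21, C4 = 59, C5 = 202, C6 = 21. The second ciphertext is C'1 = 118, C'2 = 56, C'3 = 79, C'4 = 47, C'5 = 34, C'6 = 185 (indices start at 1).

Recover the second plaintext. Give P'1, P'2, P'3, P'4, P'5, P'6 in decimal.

P'1 = 153, P'2 = 200, P'3 = 190, P'4 = 221, P'5 = 209, P'6 = 77

In CTR with a reused counter, both messages share the same keystream S_i, so C_i ⊕ C'_i = P_i ⊕ P'_i and thus P'_i = P_i ⊕ C_i ⊕ C'_i.
P'1: 145 ⊕ 126 ⊕ 118 = 153.
P'2: 129 ⊕ 113 ⊕ 56 = 200.
P'3: 228 ⊕ 21 ⊕ 79 = 190.
P'4: 201 ⊕ 59 ⊕ 47 = 221.
P'5: 57 ⊕ 202 ⊕ 34 = 209.
P'6: 225 ⊕ 21 ⊕ 185 = 77.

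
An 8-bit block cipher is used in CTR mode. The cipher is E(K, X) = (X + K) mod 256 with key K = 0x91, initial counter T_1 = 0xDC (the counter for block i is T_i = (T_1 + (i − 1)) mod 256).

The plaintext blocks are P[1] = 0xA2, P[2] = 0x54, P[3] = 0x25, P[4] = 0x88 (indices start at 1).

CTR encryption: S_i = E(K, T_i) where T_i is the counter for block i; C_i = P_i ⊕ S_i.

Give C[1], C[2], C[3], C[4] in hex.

C[1]: T = 0xDC, S = E(K, T) = 0x6D; 0xA2 ⊕ 0x6D = 0xCF.
C[2]: T = 0xDD, S = E(K, T) = 0x6E; 0x54 ⊕ 0x6E = 0x3A.
C[3]: T = 0xDE, S = E(K, T) = 0x6F; 0x25 ⊕ 0x6F = 0x4A.
C[4]: T = 0xDF, S = E(K, T) = 0x70; 0x88 ⊕ 0x70 = 0xF8.

C[1] = 0xCF, C[2] = 0x3A, C[3] = 0x4A, C[4] = 0xF8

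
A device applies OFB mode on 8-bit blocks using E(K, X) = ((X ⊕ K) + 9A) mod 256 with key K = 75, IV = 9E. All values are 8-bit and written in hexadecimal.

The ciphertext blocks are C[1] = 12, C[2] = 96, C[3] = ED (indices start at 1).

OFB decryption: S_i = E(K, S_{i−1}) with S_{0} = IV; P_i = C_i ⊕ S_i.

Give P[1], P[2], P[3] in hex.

P[1]: S = E(K, 9E) = 85; 12 ⊕ 85 = 97.
P[2]: S = E(K, 85) = 8A; 96 ⊕ 8A = 1C.
P[3]: S = E(K, 8A) = 99; ED ⊕ 99 = 74.

P[1] = 97, P[2] = 1C, P[3] = 74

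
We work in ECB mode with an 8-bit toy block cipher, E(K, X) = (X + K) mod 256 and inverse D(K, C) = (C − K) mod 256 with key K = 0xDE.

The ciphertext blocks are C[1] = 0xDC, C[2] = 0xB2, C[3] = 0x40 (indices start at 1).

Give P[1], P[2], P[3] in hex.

ECB decryption: P_i = D(K, C_i).
P[1]: D(K, 0xDC) = 0xFE.
P[2]: D(K, 0xB2) = 0xD4.
P[3]: D(K, 0x40) = 0x62.

P[1] = 0xFE, P[2] = 0xD4, P[3] = 0x62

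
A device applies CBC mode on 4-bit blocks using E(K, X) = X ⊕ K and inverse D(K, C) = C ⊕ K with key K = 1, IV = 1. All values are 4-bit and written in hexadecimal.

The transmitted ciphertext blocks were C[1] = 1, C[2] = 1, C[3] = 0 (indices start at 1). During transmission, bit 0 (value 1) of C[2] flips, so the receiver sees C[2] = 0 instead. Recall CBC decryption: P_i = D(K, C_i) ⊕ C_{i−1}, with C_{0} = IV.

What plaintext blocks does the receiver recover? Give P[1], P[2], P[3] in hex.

P[1] = 1, P[2] = 0, P[3] = 1

Only C[2] changed, to 0. In CBC, a change in C_i garbles P_i and flips the same bit in P_{i+1}. Decrypting the received ciphertext:
P[1]: D(K, 1) = 0; 0 ⊕ 1 = 1.
P[2]: D(K, 0) = 1; 1 ⊕ 1 = 0.
P[3]: D(K, 0) = 1; 1 ⊕ 0 = 1.
Blocks that differ from the original plaintext: P[2], P[3].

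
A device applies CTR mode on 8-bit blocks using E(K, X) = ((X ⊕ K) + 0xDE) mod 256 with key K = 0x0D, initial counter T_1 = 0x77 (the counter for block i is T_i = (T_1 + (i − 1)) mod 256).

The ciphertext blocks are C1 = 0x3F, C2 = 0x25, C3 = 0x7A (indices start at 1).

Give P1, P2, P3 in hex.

CTR decryption: S_i = E(K, T_i) where T_i is the counter for block i; P_i = C_i ⊕ S_i.
P1: T = 0x77, S = E(K, T) = 0x58; 0x3F ⊕ 0x58 = 0x67.
P2: T = 0x78, S = E(K, T) = 0x53; 0x25 ⊕ 0x53 = 0x76.
P3: T = 0x79, S = E(K, T) = 0x52; 0x7A ⊕ 0x52 = 0x28.

P1 = 0x67, P2 = 0x76, P3 = 0x28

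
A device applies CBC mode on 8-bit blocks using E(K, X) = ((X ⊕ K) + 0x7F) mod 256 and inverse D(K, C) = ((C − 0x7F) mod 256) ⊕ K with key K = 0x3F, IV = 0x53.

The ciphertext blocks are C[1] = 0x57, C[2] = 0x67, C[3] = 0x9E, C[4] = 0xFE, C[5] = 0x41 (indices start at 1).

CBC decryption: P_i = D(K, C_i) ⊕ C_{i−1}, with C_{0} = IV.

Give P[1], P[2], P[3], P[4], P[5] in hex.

P[1] = 0xB4, P[2] = 0x80, P[3] = 0x47, P[4] = 0xDE, P[5] = 0x03

P[1]: D(K, 0x57) = 0xE7; 0xE7 ⊕ 0x53 = 0xB4.
P[2]: D(K, 0x67) = 0xD7; 0xD7 ⊕ 0x57 = 0x80.
P[3]: D(K, 0x9E) = 0x20; 0x20 ⊕ 0x67 = 0x47.
P[4]: D(K, 0xFE) = 0x40; 0x40 ⊕ 0x9E = 0xDE.
P[5]: D(K, 0x41) = 0xFD; 0xFD ⊕ 0xFE = 0x03.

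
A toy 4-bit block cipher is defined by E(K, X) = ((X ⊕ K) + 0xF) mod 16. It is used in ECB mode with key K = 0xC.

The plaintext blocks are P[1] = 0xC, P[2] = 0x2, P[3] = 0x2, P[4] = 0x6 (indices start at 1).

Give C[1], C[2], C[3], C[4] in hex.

ECB encryption: C_i = E(K, P_i).
C[1]: E(K, 0xC) = 0xF.
C[2]: E(K, 0x2) = 0xD.
C[3]: E(K, 0x2) = 0xD.
C[4]: E(K, 0x6) = 0x9.

C[1] = 0xF, C[2] = 0xD, C[3] = 0xD, C[4] = 0x9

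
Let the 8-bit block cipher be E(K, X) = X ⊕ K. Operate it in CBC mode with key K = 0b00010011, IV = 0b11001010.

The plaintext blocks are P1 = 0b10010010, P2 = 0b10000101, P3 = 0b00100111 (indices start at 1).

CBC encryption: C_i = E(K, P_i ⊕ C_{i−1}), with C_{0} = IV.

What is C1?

C1: P1 ⊕ 0b11001010 = 0b01011000; E(K, 0b01011000) = 0b01001011.

C1 = 0b01001011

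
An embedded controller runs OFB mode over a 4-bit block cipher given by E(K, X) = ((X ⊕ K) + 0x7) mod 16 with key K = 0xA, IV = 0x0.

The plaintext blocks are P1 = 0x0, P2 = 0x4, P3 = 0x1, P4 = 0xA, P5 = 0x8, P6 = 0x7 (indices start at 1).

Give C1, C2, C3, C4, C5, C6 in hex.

C1 = 0x1, C2 = 0x6, C3 = 0xE, C4 = 0x6, C5 = 0x5, C6 = 0x9

OFB encryption: S_i = E(K, S_{i−1}) with S_{0} = IV; C_i = P_i ⊕ S_i.
C1: S = E(K, 0x0) = 0x1; 0x0 ⊕ 0x1 = 0x1.
C2: S = E(K, 0x1) = 0x2; 0x4 ⊕ 0x2 = 0x6.
C3: S = E(K, 0x2) = 0xF; 0x1 ⊕ 0xF = 0xE.
C4: S = E(K, 0xF) = 0xC; 0xA ⊕ 0xC = 0x6.
C5: S = E(K, 0xC) = 0xD; 0x8 ⊕ 0xD = 0x5.
C6: S = E(K, 0xD) = 0xE; 0x7 ⊕ 0xE = 0x9.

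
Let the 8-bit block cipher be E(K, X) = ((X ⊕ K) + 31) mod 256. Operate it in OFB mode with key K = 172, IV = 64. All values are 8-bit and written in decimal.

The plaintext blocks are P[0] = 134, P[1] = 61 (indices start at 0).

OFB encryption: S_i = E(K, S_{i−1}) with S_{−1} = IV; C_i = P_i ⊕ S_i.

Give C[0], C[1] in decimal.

C[0]: S = E(K, 64) = 11; 134 ⊕ 11 = 141.
C[1]: S = E(K, 11) = 198; 61 ⊕ 198 = 251.

C[0] = 141, C[1] = 251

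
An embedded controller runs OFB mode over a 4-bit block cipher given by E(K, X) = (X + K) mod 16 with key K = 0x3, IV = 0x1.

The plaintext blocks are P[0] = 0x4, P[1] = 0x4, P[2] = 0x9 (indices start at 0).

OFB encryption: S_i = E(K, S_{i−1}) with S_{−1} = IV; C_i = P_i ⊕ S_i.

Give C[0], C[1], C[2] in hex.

C[0] = 0x0, C[1] = 0x3, C[2] = 0x3

C[0]: S = E(K, 0x1) = 0x4; 0x4 ⊕ 0x4 = 0x0.
C[1]: S = E(K, 0x4) = 0x7; 0x4 ⊕ 0x7 = 0x3.
C[2]: S = E(K, 0x7) = 0xA; 0x9 ⊕ 0xA = 0x3.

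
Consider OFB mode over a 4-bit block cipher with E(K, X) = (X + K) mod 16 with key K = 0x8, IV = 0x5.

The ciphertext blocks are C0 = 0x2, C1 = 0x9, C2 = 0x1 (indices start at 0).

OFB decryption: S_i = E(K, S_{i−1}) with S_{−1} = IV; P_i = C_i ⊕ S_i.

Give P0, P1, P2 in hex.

P0: S = E(K, 0x5) = 0xD; 0x2 ⊕ 0xD = 0xF.
P1: S = E(K, 0xD) = 0x5; 0x9 ⊕ 0x5 = 0xC.
P2: S = E(K, 0x5) = 0xD; 0x1 ⊕ 0xD = 0xC.

P0 = 0xF, P1 = 0xC, P2 = 0xC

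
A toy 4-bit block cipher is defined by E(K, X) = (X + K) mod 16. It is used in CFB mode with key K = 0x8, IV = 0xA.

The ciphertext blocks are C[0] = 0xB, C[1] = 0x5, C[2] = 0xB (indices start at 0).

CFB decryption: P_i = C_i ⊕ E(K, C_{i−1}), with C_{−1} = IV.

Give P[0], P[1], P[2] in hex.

P[0] = 0x9, P[1] = 0x6, P[2] = 0x6

P[0]: E(K, 0xA) = 0x2; 0xB ⊕ 0x2 = 0x9.
P[1]: E(K, 0xB) = 0x3; 0x5 ⊕ 0x3 = 0x6.
P[2]: E(K, 0x5) = 0xD; 0xB ⊕ 0xD = 0x6.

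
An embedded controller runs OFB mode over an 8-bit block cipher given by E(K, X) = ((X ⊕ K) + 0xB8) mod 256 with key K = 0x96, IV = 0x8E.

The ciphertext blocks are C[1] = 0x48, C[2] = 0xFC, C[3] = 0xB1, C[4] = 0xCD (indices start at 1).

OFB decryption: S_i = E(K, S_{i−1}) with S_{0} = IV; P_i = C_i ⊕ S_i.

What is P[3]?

P[1]: S = E(K, 0x8E) = 0xD0; 0x48 ⊕ 0xD0 = 0x98.
P[2]: S = E(K, 0xD0) = 0xFE; 0xFC ⊕ 0xFE = 0x02.
P[3]: S = E(K, 0xFE) = 0x20; 0xB1 ⊕ 0x20 = 0x91.

P[3] = 0x91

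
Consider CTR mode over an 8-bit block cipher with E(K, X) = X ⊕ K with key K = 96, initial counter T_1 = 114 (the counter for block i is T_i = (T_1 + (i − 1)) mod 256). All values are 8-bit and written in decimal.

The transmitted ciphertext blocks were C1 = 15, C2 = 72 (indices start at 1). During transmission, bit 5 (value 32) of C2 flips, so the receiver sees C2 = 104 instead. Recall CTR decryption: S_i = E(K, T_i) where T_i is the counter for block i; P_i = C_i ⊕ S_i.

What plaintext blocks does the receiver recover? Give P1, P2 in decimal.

Only C2 changed, to 104. In CTR, a change in C_i flips the same bit in P_i only; the keystream is unaffected. Decrypting the received ciphertext:
P1: T = 114, S = E(K, T) = 18; 15 ⊕ 18 = 29.
P2: T = 115, S = E(K, T) = 19; 104 ⊕ 19 = 123.
Blocks that differ from the original plaintext: P2.

P1 = 29, P2 = 123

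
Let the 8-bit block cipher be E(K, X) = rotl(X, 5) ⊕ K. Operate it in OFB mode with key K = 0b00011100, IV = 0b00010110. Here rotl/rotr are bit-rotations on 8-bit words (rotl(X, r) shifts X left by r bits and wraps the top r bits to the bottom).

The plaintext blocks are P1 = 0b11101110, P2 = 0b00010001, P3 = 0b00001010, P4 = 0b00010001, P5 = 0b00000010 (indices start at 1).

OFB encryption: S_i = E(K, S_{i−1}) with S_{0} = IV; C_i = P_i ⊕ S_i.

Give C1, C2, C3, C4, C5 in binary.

C1: S = E(K, 0b00010110) = 0b11011110; 0b11101110 ⊕ 0b11011110 = 0b00110000.
C2: S = E(K, 0b11011110) = 0b11000111; 0b00010001 ⊕ 0b11000111 = 0b11010110.
C3: S = E(K, 0b11000111) = 0b11100100; 0b00001010 ⊕ 0b11100100 = 0b11101110.
C4: S = E(K, 0b11100100) = 0b10000000; 0b00010001 ⊕ 0b10000000 = 0b10010001.
C5: S = E(K, 0b10000000) = 0b00001100; 0b00000010 ⊕ 0b00001100 = 0b00001110.

C1 = 0b00110000, C2 = 0b11010110, C3 = 0b11101110, C4 = 0b10010001, C5 = 0b00001110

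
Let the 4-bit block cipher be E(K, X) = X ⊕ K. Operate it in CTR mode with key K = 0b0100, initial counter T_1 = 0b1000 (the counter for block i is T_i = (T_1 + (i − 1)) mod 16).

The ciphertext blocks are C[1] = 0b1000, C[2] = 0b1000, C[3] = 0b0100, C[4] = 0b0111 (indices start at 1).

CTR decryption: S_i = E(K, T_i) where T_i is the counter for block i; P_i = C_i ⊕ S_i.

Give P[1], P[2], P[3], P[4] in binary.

P[1] = 0b0100, P[2] = 0b0101, P[3] = 0b1010, P[4] = 0b1000

P[1]: T = 0b1000, S = E(K, T) = 0b1100; 0b1000 ⊕ 0b1100 = 0b0100.
P[2]: T = 0b1001, S = E(K, T) = 0b1101; 0b1000 ⊕ 0b1101 = 0b0101.
P[3]: T = 0b1010, S = E(K, T) = 0b1110; 0b0100 ⊕ 0b1110 = 0b1010.
P[4]: T = 0b1011, S = E(K, T) = 0b1111; 0b0111 ⊕ 0b1111 = 0b1000.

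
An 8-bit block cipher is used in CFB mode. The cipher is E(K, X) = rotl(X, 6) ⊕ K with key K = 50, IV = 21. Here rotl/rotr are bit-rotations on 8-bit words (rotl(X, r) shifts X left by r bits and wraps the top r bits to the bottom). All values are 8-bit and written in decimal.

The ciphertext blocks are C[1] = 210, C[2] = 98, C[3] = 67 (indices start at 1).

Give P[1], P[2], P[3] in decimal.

CFB decryption: P_i = C_i ⊕ E(K, C_{i−1}), with C_{0} = IV.
P[1]: E(K, 21) = 119; 210 ⊕ 119 = 165.
P[2]: E(K, 210) = 134; 98 ⊕ 134 = 228.
P[3]: E(K, 98) = 170; 67 ⊕ 170 = 233.

P[1] = 165, P[2] = 228, P[3] = 233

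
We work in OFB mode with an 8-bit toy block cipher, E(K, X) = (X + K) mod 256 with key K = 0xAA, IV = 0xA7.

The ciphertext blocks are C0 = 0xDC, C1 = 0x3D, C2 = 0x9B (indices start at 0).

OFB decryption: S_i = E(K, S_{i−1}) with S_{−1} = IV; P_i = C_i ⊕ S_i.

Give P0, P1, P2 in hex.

P0: S = E(K, 0xA7) = 0x51; 0xDC ⊕ 0x51 = 0x8D.
P1: S = E(K, 0x51) = 0xFB; 0x3D ⊕ 0xFB = 0xC6.
P2: S = E(K, 0xFB) = 0xA5; 0x9B ⊕ 0xA5 = 0x3E.

P0 = 0x8D, P1 = 0xC6, P2 = 0x3E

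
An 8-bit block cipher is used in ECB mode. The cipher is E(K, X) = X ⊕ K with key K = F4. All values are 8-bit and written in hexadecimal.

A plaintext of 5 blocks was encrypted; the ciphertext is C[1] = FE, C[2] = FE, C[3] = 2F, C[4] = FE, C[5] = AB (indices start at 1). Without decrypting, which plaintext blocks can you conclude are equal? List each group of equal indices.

ECB encrypts each block independently with the same key, so equal ciphertext blocks imply equal plaintext blocks.
C[1] = C[2] = C[4] = FE, so P[1] = P[2] = P[4].

P[1] = P[2] = P[4]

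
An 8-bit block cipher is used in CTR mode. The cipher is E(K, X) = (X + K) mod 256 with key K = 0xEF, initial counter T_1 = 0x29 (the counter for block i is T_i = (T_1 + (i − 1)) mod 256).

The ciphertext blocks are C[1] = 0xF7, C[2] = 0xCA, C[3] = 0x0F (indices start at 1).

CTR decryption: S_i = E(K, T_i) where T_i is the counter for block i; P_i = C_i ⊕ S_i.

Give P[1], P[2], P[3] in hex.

P[1]: T = 0x29, S = E(K, T) = 0x18; 0xF7 ⊕ 0x18 = 0xEF.
P[2]: T = 0x2A, S = E(K, T) = 0x19; 0xCA ⊕ 0x19 = 0xD3.
P[3]: T = 0x2B, S = E(K, T) = 0x1A; 0x0F ⊕ 0x1A = 0x15.

P[1] = 0xEF, P[2] = 0xD3, P[3] = 0x15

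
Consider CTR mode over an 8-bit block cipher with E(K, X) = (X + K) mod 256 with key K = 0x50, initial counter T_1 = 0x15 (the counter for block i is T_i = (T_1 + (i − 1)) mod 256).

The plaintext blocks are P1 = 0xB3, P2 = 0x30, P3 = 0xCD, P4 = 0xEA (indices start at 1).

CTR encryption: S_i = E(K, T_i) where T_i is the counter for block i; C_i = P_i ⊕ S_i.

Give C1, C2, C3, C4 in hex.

C1: T = 0x15, S = E(K, T) = 0x65; 0xB3 ⊕ 0x65 = 0xD6.
C2: T = 0x16, S = E(K, T) = 0x66; 0x30 ⊕ 0x66 = 0x56.
C3: T = 0x17, S = E(K, T) = 0x67; 0xCD ⊕ 0x67 = 0xAA.
C4: T = 0x18, S = E(K, T) = 0x68; 0xEA ⊕ 0x68 = 0x82.

C1 = 0xD6, C2 = 0x56, C3 = 0xAA, C4 = 0x82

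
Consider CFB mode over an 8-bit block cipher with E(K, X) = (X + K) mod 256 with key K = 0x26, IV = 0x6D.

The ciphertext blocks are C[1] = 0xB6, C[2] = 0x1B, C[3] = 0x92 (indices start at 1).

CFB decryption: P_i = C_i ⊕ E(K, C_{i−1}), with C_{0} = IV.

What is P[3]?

P[3] = 0xD3

P[3]: E(K, 0x1B) = 0x41; 0x92 ⊕ 0x41 = 0xD3.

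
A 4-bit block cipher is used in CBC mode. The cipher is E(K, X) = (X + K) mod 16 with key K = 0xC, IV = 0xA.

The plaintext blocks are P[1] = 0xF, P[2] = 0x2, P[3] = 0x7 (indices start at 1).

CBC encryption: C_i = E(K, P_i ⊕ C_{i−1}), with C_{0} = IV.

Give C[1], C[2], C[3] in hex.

C[1]: P[1] ⊕ 0xA = 0x5; E(K, 0x5) = 0x1.
C[2]: P[2] ⊕ 0x1 = 0x3; E(K, 0x3) = 0xF.
C[3]: P[3] ⊕ 0xF = 0x8; E(K, 0x8) = 0x4.

C[1] = 0x1, C[2] = 0xF, C[3] = 0x4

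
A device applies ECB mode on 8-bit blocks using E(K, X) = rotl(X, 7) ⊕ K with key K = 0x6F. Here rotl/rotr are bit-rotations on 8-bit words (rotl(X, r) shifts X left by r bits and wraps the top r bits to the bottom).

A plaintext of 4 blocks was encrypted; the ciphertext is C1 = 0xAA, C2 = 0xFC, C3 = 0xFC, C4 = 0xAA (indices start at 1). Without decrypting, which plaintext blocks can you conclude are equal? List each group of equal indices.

P1 = P4; P2 = P3

ECB encrypts each block independently with the same key, so equal ciphertext blocks imply equal plaintext blocks.
C1 = C4 = 0xAA, so P1 = P4.
C2 = C3 = 0xFC, so P2 = P3.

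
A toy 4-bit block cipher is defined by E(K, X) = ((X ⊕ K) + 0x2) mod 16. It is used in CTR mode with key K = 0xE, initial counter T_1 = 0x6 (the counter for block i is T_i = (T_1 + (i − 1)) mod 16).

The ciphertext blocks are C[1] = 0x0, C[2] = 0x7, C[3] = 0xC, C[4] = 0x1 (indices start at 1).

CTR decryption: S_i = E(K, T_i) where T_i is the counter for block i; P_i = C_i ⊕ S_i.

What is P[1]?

P[1]: T = 0x6, S = E(K, T) = 0xA; 0x0 ⊕ 0xA = 0xA.

P[1] = 0xA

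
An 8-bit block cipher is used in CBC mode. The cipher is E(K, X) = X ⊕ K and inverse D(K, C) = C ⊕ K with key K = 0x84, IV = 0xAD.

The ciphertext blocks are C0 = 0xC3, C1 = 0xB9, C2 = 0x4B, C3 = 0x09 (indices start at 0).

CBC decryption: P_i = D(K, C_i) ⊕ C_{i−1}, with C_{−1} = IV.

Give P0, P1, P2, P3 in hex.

P0 = 0xEA, P1 = 0xFE, P2 = 0x76, P3 = 0xC6

P0: D(K, 0xC3) = 0x47; 0x47 ⊕ 0xAD = 0xEA.
P1: D(K, 0xB9) = 0x3D; 0x3D ⊕ 0xC3 = 0xFE.
P2: D(K, 0x4B) = 0xCF; 0xCF ⊕ 0xB9 = 0x76.
P3: D(K, 0x09) = 0x8D; 0x8D ⊕ 0x4B = 0xC6.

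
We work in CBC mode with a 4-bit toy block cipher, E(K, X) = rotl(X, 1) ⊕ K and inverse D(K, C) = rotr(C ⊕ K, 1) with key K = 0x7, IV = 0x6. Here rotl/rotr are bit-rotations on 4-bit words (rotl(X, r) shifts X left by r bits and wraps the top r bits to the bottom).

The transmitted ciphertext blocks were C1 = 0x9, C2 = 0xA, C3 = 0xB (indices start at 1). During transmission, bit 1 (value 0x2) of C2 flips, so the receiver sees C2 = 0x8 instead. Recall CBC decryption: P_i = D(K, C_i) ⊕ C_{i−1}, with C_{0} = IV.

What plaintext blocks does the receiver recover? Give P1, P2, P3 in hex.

Only C2 changed, to 0x8. In CBC, a change in C_i garbles P_i and flips the same bit in P_{i+1}. Decrypting the received ciphertext:
P1: D(K, 0x9) = 0x7; 0x7 ⊕ 0x6 = 0x1.
P2: D(K, 0x8) = 0xF; 0xF ⊕ 0x9 = 0x6.
P3: D(K, 0xB) = 0x6; 0x6 ⊕ 0x8 = 0xE.
Blocks that differ from the original plaintext: P2, P3.

P1 = 0x1, P2 = 0x6, P3 = 0xE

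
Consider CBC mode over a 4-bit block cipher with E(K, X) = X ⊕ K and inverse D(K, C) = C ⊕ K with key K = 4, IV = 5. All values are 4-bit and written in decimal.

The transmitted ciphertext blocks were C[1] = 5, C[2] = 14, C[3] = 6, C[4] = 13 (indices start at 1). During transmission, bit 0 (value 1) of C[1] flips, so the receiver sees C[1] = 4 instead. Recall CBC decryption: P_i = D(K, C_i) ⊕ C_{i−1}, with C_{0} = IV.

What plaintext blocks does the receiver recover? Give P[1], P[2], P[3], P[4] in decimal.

P[1] = 5, P[2] = 14, P[3] = 12, P[4] = 15

Only C[1] changed, to 4. In CBC, a change in C_i garbles P_i and flips the same bit in P_{i+1}. Decrypting the received ciphertext:
P[1]: D(K, 4) = 0; 0 ⊕ 5 = 5.
P[2]: D(K, 14) = 10; 10 ⊕ 4 = 14.
P[3]: D(K, 6) = 2; 2 ⊕ 14 = 12.
P[4]: D(K, 13) = 9; 9 ⊕ 6 = 15.
Blocks that differ from the original plaintext: P[1], P[2].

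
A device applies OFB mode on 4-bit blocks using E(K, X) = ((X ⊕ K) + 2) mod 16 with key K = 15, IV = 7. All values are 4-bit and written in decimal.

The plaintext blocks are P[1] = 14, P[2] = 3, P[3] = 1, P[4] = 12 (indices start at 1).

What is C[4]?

OFB encryption: S_i = E(K, S_{i−1}) with S_{0} = IV; C_i = P_i ⊕ S_i.
C[1]: S = E(K, 7) = 10; 14 ⊕ 10 = 4.
C[2]: S = E(K, 10) = 7; 3 ⊕ 7 = 4.
C[3]: S = E(K, 7) = 10; 1 ⊕ 10 = 11.
C[4]: S = E(K, 10) = 7; 12 ⊕ 7 = 11.

C[4] = 11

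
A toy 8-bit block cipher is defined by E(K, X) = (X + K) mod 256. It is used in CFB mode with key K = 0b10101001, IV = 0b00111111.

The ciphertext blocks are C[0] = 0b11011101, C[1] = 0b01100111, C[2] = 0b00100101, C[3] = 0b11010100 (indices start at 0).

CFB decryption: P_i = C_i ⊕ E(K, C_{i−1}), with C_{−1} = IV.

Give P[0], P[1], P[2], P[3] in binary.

P[0] = 0b00110101, P[1] = 0b11100001, P[2] = 0b00110101, P[3] = 0b00011010

P[0]: E(K, 0b00111111) = 0b11101000; 0b11011101 ⊕ 0b11101000 = 0b00110101.
P[1]: E(K, 0b11011101) = 0b10000110; 0b01100111 ⊕ 0b10000110 = 0b11100001.
P[2]: E(K, 0b01100111) = 0b00010000; 0b00100101 ⊕ 0b00010000 = 0b00110101.
P[3]: E(K, 0b00100101) = 0b11001110; 0b11010100 ⊕ 0b11001110 = 0b00011010.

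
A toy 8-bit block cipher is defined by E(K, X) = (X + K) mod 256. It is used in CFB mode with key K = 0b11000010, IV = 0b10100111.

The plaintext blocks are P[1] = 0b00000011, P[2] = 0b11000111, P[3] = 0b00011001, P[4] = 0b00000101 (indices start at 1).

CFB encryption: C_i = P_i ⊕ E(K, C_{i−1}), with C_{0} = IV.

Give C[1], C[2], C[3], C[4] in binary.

C[1] = 0b01101010, C[2] = 0b11101011, C[3] = 0b10110100, C[4] = 0b01110011

C[1]: E(K, 0b10100111) = 0b01101001; 0b00000011 ⊕ 0b01101001 = 0b01101010.
C[2]: E(K, 0b01101010) = 0b00101100; 0b11000111 ⊕ 0b00101100 = 0b11101011.
C[3]: E(K, 0b11101011) = 0b10101101; 0b00011001 ⊕ 0b10101101 = 0b10110100.
C[4]: E(K, 0b10110100) = 0b01110110; 0b00000101 ⊕ 0b01110110 = 0b01110011.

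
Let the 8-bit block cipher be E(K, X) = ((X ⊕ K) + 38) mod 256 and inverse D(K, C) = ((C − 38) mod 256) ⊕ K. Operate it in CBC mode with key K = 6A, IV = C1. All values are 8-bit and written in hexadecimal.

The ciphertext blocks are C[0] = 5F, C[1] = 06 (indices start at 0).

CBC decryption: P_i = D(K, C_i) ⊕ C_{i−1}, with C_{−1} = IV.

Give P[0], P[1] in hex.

P[0] = 8C, P[1] = FB

P[0]: D(K, 5F) = 4D; 4D ⊕ C1 = 8C.
P[1]: D(K, 06) = A4; A4 ⊕ 5F = FB.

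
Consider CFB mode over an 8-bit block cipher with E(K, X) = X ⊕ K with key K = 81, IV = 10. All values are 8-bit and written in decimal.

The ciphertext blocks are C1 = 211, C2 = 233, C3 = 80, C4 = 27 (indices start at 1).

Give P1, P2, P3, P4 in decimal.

P1 = 136, P2 = 107, P3 = 232, P4 = 26

CFB decryption: P_i = C_i ⊕ E(K, C_{i−1}), with C_{0} = IV.
P1: E(K, 10) = 91; 211 ⊕ 91 = 136.
P2: E(K, 211) = 130; 233 ⊕ 130 = 107.
P3: E(K, 233) = 184; 80 ⊕ 184 = 232.
P4: E(K, 80) = 1; 27 ⊕ 1 = 26.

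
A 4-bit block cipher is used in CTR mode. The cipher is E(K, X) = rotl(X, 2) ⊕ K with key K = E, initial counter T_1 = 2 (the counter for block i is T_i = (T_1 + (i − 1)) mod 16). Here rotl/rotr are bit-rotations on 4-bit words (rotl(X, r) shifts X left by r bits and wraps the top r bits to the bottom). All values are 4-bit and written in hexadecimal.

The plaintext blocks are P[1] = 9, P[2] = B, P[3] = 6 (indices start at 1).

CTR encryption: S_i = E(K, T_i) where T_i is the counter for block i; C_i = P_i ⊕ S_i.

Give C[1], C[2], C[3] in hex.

C[1]: T = 2, S = E(K, T) = 6; 9 ⊕ 6 = F.
C[2]: T = 3, S = E(K, T) = 2; B ⊕ 2 = 9.
C[3]: T = 4, S = E(K, T) = F; 6 ⊕ F = 9.

C[1] = F, C[2] = 9, C[3] = 9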